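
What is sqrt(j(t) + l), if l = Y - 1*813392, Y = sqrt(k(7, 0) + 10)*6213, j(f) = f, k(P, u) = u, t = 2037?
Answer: sqrt(-811355 + 6213*sqrt(10)) ≈ 889.78*I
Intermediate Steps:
Y = 6213*sqrt(10) (Y = sqrt(0 + 10)*6213 = sqrt(10)*6213 = 6213*sqrt(10) ≈ 19647.)
l = -813392 + 6213*sqrt(10) (l = 6213*sqrt(10) - 1*813392 = 6213*sqrt(10) - 813392 = -813392 + 6213*sqrt(10) ≈ -7.9375e+5)
sqrt(j(t) + l) = sqrt(2037 + (-813392 + 6213*sqrt(10))) = sqrt(-811355 + 6213*sqrt(10))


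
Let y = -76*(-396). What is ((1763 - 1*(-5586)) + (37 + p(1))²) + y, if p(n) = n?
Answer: 38889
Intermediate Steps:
y = 30096
((1763 - 1*(-5586)) + (37 + p(1))²) + y = ((1763 - 1*(-5586)) + (37 + 1)²) + 30096 = ((1763 + 5586) + 38²) + 30096 = (7349 + 1444) + 30096 = 8793 + 30096 = 38889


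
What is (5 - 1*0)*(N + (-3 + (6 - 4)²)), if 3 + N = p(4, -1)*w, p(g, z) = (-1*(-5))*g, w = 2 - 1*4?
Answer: -210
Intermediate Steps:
w = -2 (w = 2 - 4 = -2)
p(g, z) = 5*g
N = -43 (N = -3 + (5*4)*(-2) = -3 + 20*(-2) = -3 - 40 = -43)
(5 - 1*0)*(N + (-3 + (6 - 4)²)) = (5 - 1*0)*(-43 + (-3 + (6 - 4)²)) = (5 + 0)*(-43 + (-3 + 2²)) = 5*(-43 + (-3 + 4)) = 5*(-43 + 1) = 5*(-42) = -210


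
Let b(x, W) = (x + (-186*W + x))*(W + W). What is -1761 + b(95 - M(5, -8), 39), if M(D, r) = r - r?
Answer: -552753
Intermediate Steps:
M(D, r) = 0
b(x, W) = 2*W*(-186*W + 2*x) (b(x, W) = (x + (x - 186*W))*(2*W) = (-186*W + 2*x)*(2*W) = 2*W*(-186*W + 2*x))
-1761 + b(95 - M(5, -8), 39) = -1761 + 4*39*((95 - 1*0) - 93*39) = -1761 + 4*39*((95 + 0) - 3627) = -1761 + 4*39*(95 - 3627) = -1761 + 4*39*(-3532) = -1761 - 550992 = -552753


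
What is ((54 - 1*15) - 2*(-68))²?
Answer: 30625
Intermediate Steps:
((54 - 1*15) - 2*(-68))² = ((54 - 15) + 136)² = (39 + 136)² = 175² = 30625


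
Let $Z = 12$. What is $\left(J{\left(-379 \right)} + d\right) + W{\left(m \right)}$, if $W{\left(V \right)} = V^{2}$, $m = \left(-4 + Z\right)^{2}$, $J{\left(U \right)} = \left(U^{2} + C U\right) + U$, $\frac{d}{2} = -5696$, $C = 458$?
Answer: $-37616$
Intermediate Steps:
$d = -11392$ ($d = 2 \left(-5696\right) = -11392$)
$J{\left(U \right)} = U^{2} + 459 U$ ($J{\left(U \right)} = \left(U^{2} + 458 U\right) + U = U^{2} + 459 U$)
$m = 64$ ($m = \left(-4 + 12\right)^{2} = 8^{2} = 64$)
$\left(J{\left(-379 \right)} + d\right) + W{\left(m \right)} = \left(- 379 \left(459 - 379\right) - 11392\right) + 64^{2} = \left(\left(-379\right) 80 - 11392\right) + 4096 = \left(-30320 - 11392\right) + 4096 = -41712 + 4096 = -37616$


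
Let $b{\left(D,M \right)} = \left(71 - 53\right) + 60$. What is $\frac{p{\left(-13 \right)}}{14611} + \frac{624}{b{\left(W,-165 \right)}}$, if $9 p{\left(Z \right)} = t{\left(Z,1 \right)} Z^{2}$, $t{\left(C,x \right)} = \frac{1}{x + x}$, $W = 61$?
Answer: $\frac{2104153}{262998} \approx 8.0006$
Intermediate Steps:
$b{\left(D,M \right)} = 78$ ($b{\left(D,M \right)} = 18 + 60 = 78$)
$t{\left(C,x \right)} = \frac{1}{2 x}$
$p{\left(Z \right)} = \frac{Z^{2}}{18}$ ($p{\left(Z \right)} = \frac{\frac{1}{2 \cdot 1} Z^{2}}{9} = \frac{\frac{1}{2} \cdot 1 Z^{2}}{9} = \frac{\frac{1}{2} Z^{2}}{9} = \frac{Z^{2}}{18}$)
$\frac{p{\left(-13 \right)}}{14611} + \frac{624}{b{\left(W,-165 \right)}} = \frac{\frac{1}{18} \left(-13\right)^{2}}{14611} + \frac{624}{78} = \frac{1}{18} \cdot 169 \cdot \frac{1}{14611} + 624 \cdot \frac{1}{78} = \frac{169}{18} \cdot \frac{1}{14611} + 8 = \frac{169}{262998} + 8 = \frac{2104153}{262998}$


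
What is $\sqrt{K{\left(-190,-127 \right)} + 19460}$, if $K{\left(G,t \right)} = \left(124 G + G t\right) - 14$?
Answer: $12 \sqrt{139} \approx 141.48$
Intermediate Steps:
$K{\left(G,t \right)} = -14 + 124 G + G t$
$\sqrt{K{\left(-190,-127 \right)} + 19460} = \sqrt{\left(-14 + 124 \left(-190\right) - -24130\right) + 19460} = \sqrt{\left(-14 - 23560 + 24130\right) + 19460} = \sqrt{556 + 19460} = \sqrt{20016} = 12 \sqrt{139}$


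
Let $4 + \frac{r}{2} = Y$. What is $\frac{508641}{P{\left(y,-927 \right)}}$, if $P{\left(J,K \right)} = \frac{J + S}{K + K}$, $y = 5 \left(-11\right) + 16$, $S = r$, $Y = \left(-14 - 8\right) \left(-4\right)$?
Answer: $- \frac{314340138}{43} \approx -7.3102 \cdot 10^{6}$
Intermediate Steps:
$Y = 88$ ($Y = \left(-22\right) \left(-4\right) = 88$)
$r = 168$ ($r = -8 + 2 \cdot 88 = -8 + 176 = 168$)
$S = 168$
$y = -39$ ($y = -55 + 16 = -39$)
$P{\left(J,K \right)} = \frac{168 + J}{2 K}$ ($P{\left(J,K \right)} = \frac{J + 168}{K + K} = \frac{168 + J}{2 K}$)
$\frac{508641}{P{\left(y,-927 \right)}} = \frac{508641}{\frac{1}{2} \frac{1}{-927} \left(168 - 39\right)} = \frac{508641}{\frac{1}{2} \left(- \frac{1}{927}\right) 129} = \frac{508641}{- \frac{43}{618}} = 508641 \left(- \frac{618}{43}\right) = - \frac{314340138}{43}$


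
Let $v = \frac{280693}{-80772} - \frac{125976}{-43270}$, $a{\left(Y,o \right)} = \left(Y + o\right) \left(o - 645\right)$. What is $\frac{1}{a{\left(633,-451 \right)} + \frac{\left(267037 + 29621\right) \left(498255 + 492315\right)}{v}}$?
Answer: $- \frac{985126319}{513522098942810536768} \approx -1.9184 \cdot 10^{-12}$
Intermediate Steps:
$a{\left(Y,o \right)} = \left(-645 + o\right) \left(Y + o\right)$ ($a{\left(Y,o \right)} = \left(Y + o\right) \left(-645 + o\right) = \left(-645 + o\right) \left(Y + o\right)$)
$v = - \frac{985126319}{1747502220}$ ($v = 280693 \left(- \frac{1}{80772}\right) - - \frac{62988}{21635} = - \frac{280693}{80772} + \frac{62988}{21635} = - \frac{985126319}{1747502220} \approx -0.56373$)
$\frac{1}{a{\left(633,-451 \right)} + \frac{\left(267037 + 29621\right) \left(498255 + 492315\right)}{v}} = \frac{1}{\left(\left(-451\right)^{2} - 408285 - -290895 + 633 \left(-451\right)\right) + \frac{\left(267037 + 29621\right) \left(498255 + 492315\right)}{- \frac{985126319}{1747502220}}} = \frac{1}{\left(203401 - 408285 + 290895 - 285483\right) + 296658 \cdot 990570 \left(- \frac{1747502220}{985126319}\right)} = \frac{1}{-199472 + 293860515060 \left(- \frac{1747502220}{985126319}\right)} = \frac{1}{-199472 - \frac{513521902437693433200}{985126319}} = \frac{1}{- \frac{513522098942810536768}{985126319}} = - \frac{985126319}{513522098942810536768}$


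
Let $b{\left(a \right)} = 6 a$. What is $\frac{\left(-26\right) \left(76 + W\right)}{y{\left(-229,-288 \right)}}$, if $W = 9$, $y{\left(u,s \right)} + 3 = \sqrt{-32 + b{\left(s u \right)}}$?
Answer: $- \frac{6630}{395671} - \frac{8840 \sqrt{24730}}{395671} \approx -3.5302$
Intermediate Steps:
$y{\left(u,s \right)} = -3 + \sqrt{-32 + 6 s u}$
$\frac{\left(-26\right) \left(76 + W\right)}{y{\left(-229,-288 \right)}} = \frac{\left(-26\right) \left(76 + 9\right)}{-3 + \sqrt{-32 + 6 \left(-288\right) \left(-229\right)}} = \frac{\left(-26\right) 85}{-3 + \sqrt{-32 + 395712}} = - \frac{2210}{-3 + \sqrt{395680}} = - \frac{2210}{-3 + 4 \sqrt{24730}}$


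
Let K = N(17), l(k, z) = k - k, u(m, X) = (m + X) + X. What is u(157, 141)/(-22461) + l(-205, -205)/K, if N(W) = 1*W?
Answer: -439/22461 ≈ -0.019545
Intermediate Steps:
u(m, X) = m + 2*X (u(m, X) = (X + m) + X = m + 2*X)
l(k, z) = 0
N(W) = W
K = 17
u(157, 141)/(-22461) + l(-205, -205)/K = (157 + 2*141)/(-22461) + 0/17 = (157 + 282)*(-1/22461) + 0*(1/17) = 439*(-1/22461) + 0 = -439/22461 + 0 = -439/22461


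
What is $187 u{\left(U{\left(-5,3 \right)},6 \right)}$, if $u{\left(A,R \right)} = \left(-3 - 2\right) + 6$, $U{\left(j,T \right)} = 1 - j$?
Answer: $187$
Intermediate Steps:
$u{\left(A,R \right)} = 1$ ($u{\left(A,R \right)} = -5 + 6 = 1$)
$187 u{\left(U{\left(-5,3 \right)},6 \right)} = 187 \cdot 1 = 187$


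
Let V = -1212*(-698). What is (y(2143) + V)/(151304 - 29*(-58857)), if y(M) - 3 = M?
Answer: 848122/1858157 ≈ 0.45643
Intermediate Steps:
y(M) = 3 + M
V = 845976
(y(2143) + V)/(151304 - 29*(-58857)) = ((3 + 2143) + 845976)/(151304 - 29*(-58857)) = (2146 + 845976)/(151304 + 1706853) = 848122/1858157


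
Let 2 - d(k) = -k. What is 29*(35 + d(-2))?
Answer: 1015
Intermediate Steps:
d(k) = 2 + k (d(k) = 2 - (-1)*k = 2 + k)
29*(35 + d(-2)) = 29*(35 + (2 - 2)) = 29*(35 + 0) = 29*35 = 1015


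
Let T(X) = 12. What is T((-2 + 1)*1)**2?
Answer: 144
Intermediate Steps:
T((-2 + 1)*1)**2 = 12**2 = 144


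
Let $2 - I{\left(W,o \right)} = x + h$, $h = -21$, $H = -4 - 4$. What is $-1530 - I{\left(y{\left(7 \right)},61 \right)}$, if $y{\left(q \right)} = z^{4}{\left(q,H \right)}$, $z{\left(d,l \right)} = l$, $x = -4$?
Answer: $-1557$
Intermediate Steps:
$H = -8$
$y{\left(q \right)} = 4096$ ($y{\left(q \right)} = \left(-8\right)^{4} = 4096$)
$I{\left(W,o \right)} = 27$ ($I{\left(W,o \right)} = 2 - \left(-4 - 21\right) = 2 - -25 = 2 + 25 = 27$)
$-1530 - I{\left(y{\left(7 \right)},61 \right)} = -1530 - 27 = -1557$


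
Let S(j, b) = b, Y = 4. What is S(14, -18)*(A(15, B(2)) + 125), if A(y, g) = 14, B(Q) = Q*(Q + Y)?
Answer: -2502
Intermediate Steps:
B(Q) = Q*(4 + Q) (B(Q) = Q*(Q + 4) = Q*(4 + Q))
S(14, -18)*(A(15, B(2)) + 125) = -18*(14 + 125) = -18*139 = -2502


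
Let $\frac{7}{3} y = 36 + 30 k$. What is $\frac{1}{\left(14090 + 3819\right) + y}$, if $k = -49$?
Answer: $\frac{7}{121061} \approx 5.7822 \cdot 10^{-5}$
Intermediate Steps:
$y = - \frac{4302}{7}$ ($y = \frac{3 \left(36 + 30 \left(-49\right)\right)}{7} = \frac{3 \left(36 - 1470\right)}{7} = \frac{3}{7} \left(-1434\right) = - \frac{4302}{7} \approx -614.57$)
$\frac{1}{\left(14090 + 3819\right) + y} = \frac{1}{\left(14090 + 3819\right) - \frac{4302}{7}} = \frac{1}{17909 - \frac{4302}{7}} = \frac{1}{\frac{121061}{7}} = \frac{7}{121061}$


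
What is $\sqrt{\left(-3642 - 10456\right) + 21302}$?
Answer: $2 \sqrt{1801} \approx 84.876$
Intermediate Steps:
$\sqrt{\left(-3642 - 10456\right) + 21302} = \sqrt{-14098 + 21302} = \sqrt{7204} = 2 \sqrt{1801}$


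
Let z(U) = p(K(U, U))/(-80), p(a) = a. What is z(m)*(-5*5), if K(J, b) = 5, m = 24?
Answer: 25/16 ≈ 1.5625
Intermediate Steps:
z(U) = -1/16 (z(U) = 5/(-80) = 5*(-1/80) = -1/16)
z(m)*(-5*5) = -(-5)*5/16 = -1/16*(-25) = 25/16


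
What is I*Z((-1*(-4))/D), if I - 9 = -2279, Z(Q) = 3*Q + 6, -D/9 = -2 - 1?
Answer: -131660/9 ≈ -14629.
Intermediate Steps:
D = 27 (D = -9*(-2 - 1) = -9*(-3) = 27)
Z(Q) = 6 + 3*Q
I = -2270 (I = 9 - 2279 = -2270)
I*Z((-1*(-4))/D) = -2270*(6 + 3*(-1*(-4)/27)) = -2270*(6 + 3*(4*(1/27))) = -2270*(6 + 3*(4/27)) = -2270*(6 + 4/9) = -2270*58/9 = -131660/9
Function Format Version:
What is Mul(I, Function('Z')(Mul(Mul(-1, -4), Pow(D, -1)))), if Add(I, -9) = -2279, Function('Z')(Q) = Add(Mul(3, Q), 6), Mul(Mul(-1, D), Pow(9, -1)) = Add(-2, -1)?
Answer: Rational(-131660, 9) ≈ -14629.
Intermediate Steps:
D = 27 (D = Mul(-9, Add(-2, -1)) = Mul(-9, -3) = 27)
Function('Z')(Q) = Add(6, Mul(3, Q))
I = -2270 (I = Add(9, -2279) = -2270)
Mul(I, Function('Z')(Mul(Mul(-1, -4), Pow(D, -1)))) = Mul(-2270, Add(6, Mul(3, Mul(Mul(-1, -4), Pow(27, -1))))) = Mul(-2270, Add(6, Mul(3, Mul(4, Rational(1, 27))))) = Mul(-2270, Add(6, Mul(3, Rational(4, 27)))) = Mul(-2270, Add(6, Rational(4, 9))) = Mul(-2270, Rational(58, 9)) = Rational(-131660, 9)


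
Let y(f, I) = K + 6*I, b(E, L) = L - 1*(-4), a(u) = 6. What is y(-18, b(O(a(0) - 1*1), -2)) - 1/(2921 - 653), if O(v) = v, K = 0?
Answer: 27215/2268 ≈ 12.000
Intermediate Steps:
b(E, L) = 4 + L (b(E, L) = L + 4 = 4 + L)
y(f, I) = 6*I (y(f, I) = 0 + 6*I = 6*I)
y(-18, b(O(a(0) - 1*1), -2)) - 1/(2921 - 653) = 6*(4 - 2) - 1/(2921 - 653) = 6*2 - 1/2268 = 12 - 1*1/2268 = 12 - 1/2268 = 27215/2268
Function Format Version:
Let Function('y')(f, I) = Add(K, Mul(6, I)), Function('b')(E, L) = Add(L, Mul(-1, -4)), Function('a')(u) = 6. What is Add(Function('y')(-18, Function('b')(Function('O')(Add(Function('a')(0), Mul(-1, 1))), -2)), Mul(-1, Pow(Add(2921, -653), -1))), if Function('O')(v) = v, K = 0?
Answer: Rational(27215, 2268) ≈ 12.000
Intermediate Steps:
Function('b')(E, L) = Add(4, L) (Function('b')(E, L) = Add(L, 4) = Add(4, L))
Function('y')(f, I) = Mul(6, I) (Function('y')(f, I) = Add(0, Mul(6, I)) = Mul(6, I))
Add(Function('y')(-18, Function('b')(Function('O')(Add(Function('a')(0), Mul(-1, 1))), -2)), Mul(-1, Pow(Add(2921, -653), -1))) = Add(Mul(6, Add(4, -2)), Mul(-1, Pow(Add(2921, -653), -1))) = Add(Mul(6, 2), Mul(-1, Pow(2268, -1))) = Add(12, Mul(-1, Rational(1, 2268))) = Add(12, Rational(-1, 2268)) = Rational(27215, 2268)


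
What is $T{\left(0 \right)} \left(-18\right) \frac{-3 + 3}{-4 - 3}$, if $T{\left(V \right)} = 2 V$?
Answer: $0$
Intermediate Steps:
$T{\left(0 \right)} \left(-18\right) \frac{-3 + 3}{-4 - 3} = 2 \cdot 0 \left(-18\right) \frac{-3 + 3}{-4 - 3} = 0 \left(-18\right) \frac{0}{-7} = 0 \cdot 0 \left(- \frac{1}{7}\right) = 0 \cdot 0 = 0$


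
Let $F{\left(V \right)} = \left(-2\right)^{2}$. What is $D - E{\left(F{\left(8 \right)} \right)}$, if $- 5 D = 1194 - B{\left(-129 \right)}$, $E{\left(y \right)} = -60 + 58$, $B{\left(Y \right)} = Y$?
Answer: $- \frac{1313}{5} \approx -262.6$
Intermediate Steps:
$F{\left(V \right)} = 4$
$E{\left(y \right)} = -2$
$D = - \frac{1323}{5}$ ($D = - \frac{1194 - -129}{5} = - \frac{1194 + 129}{5} = \left(- \frac{1}{5}\right) 1323 = - \frac{1323}{5} \approx -264.6$)
$D - E{\left(F{\left(8 \right)} \right)} = - \frac{1323}{5} - -2 = - \frac{1323}{5} + 2 = - \frac{1313}{5}$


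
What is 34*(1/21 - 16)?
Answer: -11390/21 ≈ -542.38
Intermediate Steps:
34*(1/21 - 16) = 34*(-335/21) = -11390/21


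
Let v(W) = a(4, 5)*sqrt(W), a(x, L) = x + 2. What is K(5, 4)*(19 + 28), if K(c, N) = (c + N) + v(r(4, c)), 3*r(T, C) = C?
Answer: 423 + 94*sqrt(15) ≈ 787.06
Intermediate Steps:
a(x, L) = 2 + x
r(T, C) = C/3
v(W) = 6*sqrt(W) (v(W) = (2 + 4)*sqrt(W) = 6*sqrt(W))
K(c, N) = N + c + 2*sqrt(3)*sqrt(c) (K(c, N) = (c + N) + 6*sqrt(c/3) = (N + c) + 6*(sqrt(3)*sqrt(c)/3) = (N + c) + 2*sqrt(3)*sqrt(c) = N + c + 2*sqrt(3)*sqrt(c))
K(5, 4)*(19 + 28) = (4 + 5 + 2*sqrt(3)*sqrt(5))*(19 + 28) = (4 + 5 + 2*sqrt(15))*47 = (9 + 2*sqrt(15))*47 = 423 + 94*sqrt(15)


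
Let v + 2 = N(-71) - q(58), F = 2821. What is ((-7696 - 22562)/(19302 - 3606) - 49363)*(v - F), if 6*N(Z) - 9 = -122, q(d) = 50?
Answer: 248964970389/1744 ≈ 1.4276e+8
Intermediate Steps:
N(Z) = -113/6 (N(Z) = 3/2 + (⅙)*(-122) = 3/2 - 61/3 = -113/6)
v = -425/6 (v = -2 + (-113/6 - 1*50) = -2 + (-113/6 - 50) = -2 - 413/6 = -425/6 ≈ -70.833)
((-7696 - 22562)/(19302 - 3606) - 49363)*(v - F) = ((-7696 - 22562)/(19302 - 3606) - 49363)*(-425/6 - 1*2821) = (-30258/15696 - 49363)*(-425/6 - 2821) = (-30258*1/15696 - 49363)*(-17351/6) = (-1681/872 - 49363)*(-17351/6) = -43046217/872*(-17351/6) = 248964970389/1744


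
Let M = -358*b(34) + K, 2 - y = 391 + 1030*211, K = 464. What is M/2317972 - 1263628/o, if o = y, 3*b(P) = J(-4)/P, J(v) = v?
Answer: 732289600159/126166636467 ≈ 5.8041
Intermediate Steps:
b(P) = -4/(3*P) (b(P) = (-4/P)/3 = -4/(3*P))
y = -217719 (y = 2 - (391 + 1030*211) = 2 - (391 + 217330) = 2 - 1*217721 = 2 - 217721 = -217719)
o = -217719
M = 24380/51 (M = -(-1432)/(3*34) + 464 = -358*(-2/51) + 464 = 716/51 + 464 = 24380/51 ≈ 478.04)
M/2317972 - 1263628/o = (24380/51)/2317972 - 1263628/(-217719) = (24380/51)*(1/2317972) - 1263628*(-1/217719) = 6095/29554143 + 1263628/217719 = 732289600159/126166636467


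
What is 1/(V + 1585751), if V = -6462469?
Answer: -1/4876718 ≈ -2.0506e-7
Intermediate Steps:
1/(V + 1585751) = 1/(-6462469 + 1585751) = 1/(-4876718) = -1/4876718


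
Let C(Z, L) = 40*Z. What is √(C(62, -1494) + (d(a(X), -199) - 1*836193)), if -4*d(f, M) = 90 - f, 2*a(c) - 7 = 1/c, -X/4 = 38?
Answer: I*√19262604795/152 ≈ 913.09*I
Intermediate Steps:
X = -152 (X = -4*38 = -152)
a(c) = 7/2 + 1/(2*c) (a(c) = 7/2 + (1/c)/2 = 7/2 + 1/(2*c))
d(f, M) = -45/2 + f/4 (d(f, M) = -(90 - f)/4 = -45/2 + f/4)
√(C(62, -1494) + (d(a(X), -199) - 1*836193)) = √(40*62 + ((-45/2 + ((½)*(1 + 7*(-152))/(-152))/4) - 1*836193)) = √(2480 + ((-45/2 + ((½)*(-1/152)*(1 - 1064))/4) - 836193)) = √(2480 + ((-45/2 + ((½)*(-1/152)*(-1063))/4) - 836193)) = √(2480 + ((-45/2 + (¼)*(1063/304)) - 836193)) = √(2480 + ((-45/2 + 1063/1216) - 836193)) = √(2480 + (-26297/1216 - 836193)) = √(2480 - 1016836985/1216) = √(-1013821305/1216) = I*√19262604795/152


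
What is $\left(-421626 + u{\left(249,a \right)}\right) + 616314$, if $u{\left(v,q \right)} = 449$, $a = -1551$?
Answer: $195137$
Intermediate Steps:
$\left(-421626 + u{\left(249,a \right)}\right) + 616314 = \left(-421626 + 449\right) + 616314 = -421177 + 616314 = 195137$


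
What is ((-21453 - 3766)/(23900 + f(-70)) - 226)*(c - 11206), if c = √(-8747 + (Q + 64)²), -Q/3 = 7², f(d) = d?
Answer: 30316706797/11915 - 5410799*I*√1858/23830 ≈ 2.5444e+6 - 9787.2*I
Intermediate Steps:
Q = -147 (Q = -3*7² = -3*49 = -147)
c = I*√1858 (c = √(-8747 + (-147 + 64)²) = √(-8747 + (-83)²) = √(-8747 + 6889) = √(-1858) = I*√1858 ≈ 43.104*I)
((-21453 - 3766)/(23900 + f(-70)) - 226)*(c - 11206) = ((-21453 - 3766)/(23900 - 70) - 226)*(I*√1858 - 11206) = (-25219/23830 - 226)*(-11206 + I*√1858) = -5410799*(-11206 + I*√1858)/23830 = 30316706797/11915 - 5410799*I*√1858/23830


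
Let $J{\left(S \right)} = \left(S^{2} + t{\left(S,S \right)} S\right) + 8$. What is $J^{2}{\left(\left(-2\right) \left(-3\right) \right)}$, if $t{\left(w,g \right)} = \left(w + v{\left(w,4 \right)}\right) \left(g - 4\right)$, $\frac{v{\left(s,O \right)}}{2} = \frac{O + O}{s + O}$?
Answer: $\frac{456976}{25} \approx 18279.0$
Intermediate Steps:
$v{\left(s,O \right)} = \frac{4 O}{O + s}$ ($v{\left(s,O \right)} = 2 \frac{O + O}{s + O} = 2 \frac{2 O}{O + s} = \frac{4 O}{O + s}$)
$t{\left(w,g \right)} = \left(-4 + g\right) \left(w + \frac{16}{4 + w}\right)$ ($t{\left(w,g \right)} = \left(w + 4 \cdot 4 \frac{1}{4 + w}\right) \left(g - 4\right) = \left(w + \frac{16}{4 + w}\right) \left(-4 + g\right) = \left(-4 + g\right) \left(w + \frac{16}{4 + w}\right)$)
$J{\left(S \right)} = 8 + S^{2} + \frac{S \left(-64 + 16 S + S \left(-4 + S\right) \left(4 + S\right)\right)}{4 + S}$ ($J{\left(S \right)} = \left(S^{2} + \frac{-64 + 16 S + S \left(-4 + S\right) \left(4 + S\right)}{4 + S} S\right) + 8 = \left(S^{2} + \frac{S \left(-64 + 16 S + S \left(-4 + S\right) \left(4 + S\right)\right)}{4 + S}\right) + 8 = 8 + S^{2} + \frac{S \left(-64 + 16 S + S \left(-4 + S\right) \left(4 + S\right)\right)}{4 + S}$)
$J^{2}{\left(\left(-2\right) \left(-3\right) \right)} = \left(\frac{32 + \left(\left(-2\right) \left(-3\right)\right)^{3} + \left(\left(-2\right) \left(-3\right)\right)^{4} - 56 \left(\left(-2\right) \left(-3\right)\right) + 4 \left(\left(-2\right) \left(-3\right)\right)^{2}}{4 - -6}\right)^{2} = \left(\frac{32 + 6^{3} + 6^{4} - 336 + 4 \cdot 6^{2}}{4 + 6}\right)^{2} = \left(\frac{32 + 216 + 1296 - 336 + 4 \cdot 36}{10}\right)^{2} = \left(\frac{32 + 216 + 1296 - 336 + 144}{10}\right)^{2} = \left(\frac{1}{10} \cdot 1352\right)^{2} = \left(\frac{676}{5}\right)^{2} = \frac{456976}{25}$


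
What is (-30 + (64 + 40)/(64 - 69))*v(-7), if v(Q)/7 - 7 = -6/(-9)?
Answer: -40894/15 ≈ -2726.3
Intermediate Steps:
v(Q) = 161/3 (v(Q) = 49 + 7*(-6/(-9)) = 49 + 7*(-6*(-1/9)) = 49 + 7*(2/3) = 49 + 14/3 = 161/3)
(-30 + (64 + 40)/(64 - 69))*v(-7) = (-30 + (64 + 40)/(64 - 69))*(161/3) = (-30 + 104/(-5))*(161/3) = (-30 + 104*(-1/5))*(161/3) = (-30 - 104/5)*(161/3) = -254/5*161/3 = -40894/15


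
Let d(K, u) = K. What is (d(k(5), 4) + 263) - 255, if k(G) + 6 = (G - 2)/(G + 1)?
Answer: 5/2 ≈ 2.5000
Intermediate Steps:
k(G) = -6 + (-2 + G)/(1 + G) (k(G) = -6 + (G - 2)/(G + 1) = -6 + (-2 + G)/(1 + G))
(d(k(5), 4) + 263) - 255 = ((-8 - 5*5)/(1 + 5) + 263) - 255 = ((-8 - 25)/6 + 263) - 255 = ((1/6)*(-33) + 263) - 255 = (-11/2 + 263) - 255 = 515/2 - 255 = 5/2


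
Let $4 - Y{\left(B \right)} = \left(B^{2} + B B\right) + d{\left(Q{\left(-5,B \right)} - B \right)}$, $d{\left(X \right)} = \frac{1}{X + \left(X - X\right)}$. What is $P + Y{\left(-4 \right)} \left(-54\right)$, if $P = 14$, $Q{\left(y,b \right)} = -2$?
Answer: $1553$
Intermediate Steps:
$d{\left(X \right)} = \frac{1}{X}$ ($d{\left(X \right)} = \frac{1}{X + 0} = \frac{1}{X}$)
$Y{\left(B \right)} = 4 - \frac{1}{-2 - B} - 2 B^{2}$ ($Y{\left(B \right)} = 4 - \left(\left(B^{2} + B B\right) + \frac{1}{-2 - B}\right) = 4 - \left(\left(B^{2} + B^{2}\right) + \frac{1}{-2 - B}\right) = 4 - \left(2 B^{2} + \frac{1}{-2 - B}\right) = 4 - \left(\frac{1}{-2 - B} + 2 B^{2}\right) = 4 - \frac{1}{-2 - B} - 2 B^{2}$)
$P + Y{\left(-4 \right)} \left(-54\right) = 14 + \frac{1 + 2 \left(2 - 4\right) \left(2 - \left(-4\right)^{2}\right)}{2 - 4} \left(-54\right) = 14 + \frac{1 + 2 \left(-2\right) \left(2 - 16\right)}{-2} \left(-54\right) = 14 + - \frac{1 + 2 \left(-2\right) \left(2 - 16\right)}{2} \left(-54\right) = 14 + - \frac{1 + 2 \left(-2\right) \left(-14\right)}{2} \left(-54\right) = 14 + - \frac{1 + 56}{2} \left(-54\right) = 14 + \left(- \frac{1}{2}\right) 57 \left(-54\right) = 14 - -1539 = 14 + 1539 = 1553$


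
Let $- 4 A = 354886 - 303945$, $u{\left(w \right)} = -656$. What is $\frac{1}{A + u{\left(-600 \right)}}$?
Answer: $- \frac{4}{53565} \approx -7.4676 \cdot 10^{-5}$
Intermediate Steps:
$A = - \frac{50941}{4}$ ($A = - \frac{354886 - 303945}{4} = \left(- \frac{1}{4}\right) 50941 = - \frac{50941}{4} \approx -12735.0$)
$\frac{1}{A + u{\left(-600 \right)}} = \frac{1}{- \frac{50941}{4} - 656} = \frac{1}{- \frac{53565}{4}} = - \frac{4}{53565}$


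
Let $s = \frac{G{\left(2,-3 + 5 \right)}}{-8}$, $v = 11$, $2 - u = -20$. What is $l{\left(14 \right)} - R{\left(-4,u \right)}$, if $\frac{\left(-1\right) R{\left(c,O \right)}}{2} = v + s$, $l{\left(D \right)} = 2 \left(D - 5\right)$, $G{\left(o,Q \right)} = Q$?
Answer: $\frac{79}{2} \approx 39.5$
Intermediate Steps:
$u = 22$ ($u = 2 - -20 = 2 + 20 = 22$)
$s = - \frac{1}{4}$ ($s = \frac{-3 + 5}{-8} = 2 \left(- \frac{1}{8}\right) = - \frac{1}{4} \approx -0.25$)
$l{\left(D \right)} = -10 + 2 D$ ($l{\left(D \right)} = 2 \left(-5 + D\right) = -10 + 2 D$)
$R{\left(c,O \right)} = - \frac{43}{2}$ ($R{\left(c,O \right)} = - 2 \left(11 - \frac{1}{4}\right) = \left(-2\right) \frac{43}{4} = - \frac{43}{2}$)
$l{\left(14 \right)} - R{\left(-4,u \right)} = \left(-10 + 2 \cdot 14\right) - - \frac{43}{2} = \left(-10 + 28\right) + \frac{43}{2} = 18 + \frac{43}{2} = \frac{79}{2}$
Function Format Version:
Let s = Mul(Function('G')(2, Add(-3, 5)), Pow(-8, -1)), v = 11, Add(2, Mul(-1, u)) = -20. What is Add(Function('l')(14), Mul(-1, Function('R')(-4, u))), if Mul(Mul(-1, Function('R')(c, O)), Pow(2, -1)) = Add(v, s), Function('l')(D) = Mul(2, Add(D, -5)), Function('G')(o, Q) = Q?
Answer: Rational(79, 2) ≈ 39.500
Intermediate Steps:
u = 22 (u = Add(2, Mul(-1, -20)) = Add(2, 20) = 22)
s = Rational(-1, 4) (s = Mul(Add(-3, 5), Pow(-8, -1)) = Mul(2, Rational(-1, 8)) = Rational(-1, 4) ≈ -0.25000)
Function('l')(D) = Add(-10, Mul(2, D)) (Function('l')(D) = Mul(2, Add(-5, D)) = Add(-10, Mul(2, D)))
Function('R')(c, O) = Rational(-43, 2) (Function('R')(c, O) = Mul(-2, Add(11, Rational(-1, 4))) = Mul(-2, Rational(43, 4)) = Rational(-43, 2))
Add(Function('l')(14), Mul(-1, Function('R')(-4, u))) = Add(Add(-10, Mul(2, 14)), Mul(-1, Rational(-43, 2))) = Add(Add(-10, 28), Rational(43, 2)) = Add(18, Rational(43, 2)) = Rational(79, 2)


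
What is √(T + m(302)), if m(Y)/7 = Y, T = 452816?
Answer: √454930 ≈ 674.49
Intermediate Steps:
m(Y) = 7*Y
√(T + m(302)) = √(452816 + 7*302) = √(452816 + 2114) = √454930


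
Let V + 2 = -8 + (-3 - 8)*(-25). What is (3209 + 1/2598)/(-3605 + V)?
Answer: -8336983/8677320 ≈ -0.96078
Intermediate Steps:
V = 265 (V = -2 + (-8 + (-3 - 8)*(-25)) = -2 + (-8 - 11*(-25)) = -2 + (-8 + 275) = -2 + 267 = 265)
(3209 + 1/2598)/(-3605 + V) = (3209 + 1/2598)/(-3605 + 265) = (3209 + 1/2598)/(-3340) = (8336983/2598)*(-1/3340) = -8336983/8677320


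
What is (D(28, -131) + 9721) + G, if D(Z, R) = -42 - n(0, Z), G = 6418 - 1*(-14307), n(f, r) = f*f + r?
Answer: 30376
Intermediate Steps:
n(f, r) = r + f² (n(f, r) = f² + r = r + f²)
G = 20725 (G = 6418 + 14307 = 20725)
D(Z, R) = -42 - Z (D(Z, R) = -42 - (Z + 0²) = -42 - (Z + 0) = -42 - Z)
(D(28, -131) + 9721) + G = ((-42 - 1*28) + 9721) + 20725 = ((-42 - 28) + 9721) + 20725 = (-70 + 9721) + 20725 = 9651 + 20725 = 30376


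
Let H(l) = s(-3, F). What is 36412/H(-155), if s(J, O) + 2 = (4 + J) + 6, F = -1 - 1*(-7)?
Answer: 36412/5 ≈ 7282.4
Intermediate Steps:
F = 6 (F = -1 + 7 = 6)
s(J, O) = 8 + J (s(J, O) = -2 + ((4 + J) + 6) = -2 + (10 + J) = 8 + J)
H(l) = 5 (H(l) = 8 - 3 = 5)
36412/H(-155) = 36412/5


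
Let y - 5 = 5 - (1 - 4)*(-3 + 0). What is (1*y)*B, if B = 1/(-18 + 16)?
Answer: -½ ≈ -0.50000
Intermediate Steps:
B = -½ (B = 1/(-2) = -½ ≈ -0.50000)
y = 1 (y = 5 + (5 - (1 - 4)*(-3 + 0)) = 5 + (5 - (-3)*(-3)) = 5 + (5 - 1*9) = 5 + (5 - 9) = 5 - 4 = 1)
(1*y)*B = (1*1)*(-½) = 1*(-½) = -½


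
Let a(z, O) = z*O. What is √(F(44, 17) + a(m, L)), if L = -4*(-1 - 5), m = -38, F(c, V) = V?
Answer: I*√895 ≈ 29.917*I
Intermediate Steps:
L = 24 (L = -4*(-6) = 24)
a(z, O) = O*z
√(F(44, 17) + a(m, L)) = √(17 + 24*(-38)) = √(17 - 912) = √(-895) = I*√895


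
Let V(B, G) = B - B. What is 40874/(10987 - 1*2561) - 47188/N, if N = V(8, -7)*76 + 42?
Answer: -98972345/88473 ≈ -1118.7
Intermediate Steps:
V(B, G) = 0
N = 42 (N = 0*76 + 42 = 0 + 42 = 42)
40874/(10987 - 1*2561) - 47188/N = 40874/(10987 - 1*2561) - 47188/42 = 40874/(10987 - 2561) - 47188*1/42 = 40874/8426 - 23594/21 = 40874*(1/8426) - 23594/21 = 20437/4213 - 23594/21 = -98972345/88473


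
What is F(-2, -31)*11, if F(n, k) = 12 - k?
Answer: 473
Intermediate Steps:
F(-2, -31)*11 = (12 - 1*(-31))*11 = (12 + 31)*11 = 43*11 = 473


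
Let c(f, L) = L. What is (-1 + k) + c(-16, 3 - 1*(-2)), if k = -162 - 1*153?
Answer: -311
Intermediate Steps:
k = -315 (k = -162 - 153 = -315)
(-1 + k) + c(-16, 3 - 1*(-2)) = (-1 - 315) + (3 - 1*(-2)) = -316 + (3 + 2) = -316 + 5 = -311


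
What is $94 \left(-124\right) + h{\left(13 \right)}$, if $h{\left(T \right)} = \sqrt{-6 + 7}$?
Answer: $-11655$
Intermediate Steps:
$h{\left(T \right)} = 1$ ($h{\left(T \right)} = \sqrt{1} = 1$)
$94 \left(-124\right) + h{\left(13 \right)} = 94 \left(-124\right) + 1 = -11656 + 1 = -11655$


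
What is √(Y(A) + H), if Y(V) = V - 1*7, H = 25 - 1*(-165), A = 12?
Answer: √195 ≈ 13.964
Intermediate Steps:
H = 190 (H = 25 + 165 = 190)
Y(V) = -7 + V (Y(V) = V - 7 = -7 + V)
√(Y(A) + H) = √((-7 + 12) + 190) = √(5 + 190) = √195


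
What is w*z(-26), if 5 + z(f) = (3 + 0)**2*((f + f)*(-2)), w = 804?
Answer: 748524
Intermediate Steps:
z(f) = -5 - 36*f (z(f) = -5 + (3 + 0)**2*((f + f)*(-2)) = -5 + 3**2*((2*f)*(-2)) = -5 + 9*(-4*f) = -5 - 36*f)
w*z(-26) = 804*(-5 - 36*(-26)) = 804*(-5 + 936) = 804*931 = 748524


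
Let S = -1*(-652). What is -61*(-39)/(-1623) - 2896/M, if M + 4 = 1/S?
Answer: 1019444521/1410387 ≈ 722.81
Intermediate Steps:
S = 652
M = -2607/652 (M = -4 + 1/652 = -2607/652 ≈ -3.9985)
-61*(-39)/(-1623) - 2896/M = -61*(-39)/(-1623) - 2896/(-2607/652) = 2379*(-1/1623) - 2896*(-652/2607) = -793/541 + 1888192/2607 = 1019444521/1410387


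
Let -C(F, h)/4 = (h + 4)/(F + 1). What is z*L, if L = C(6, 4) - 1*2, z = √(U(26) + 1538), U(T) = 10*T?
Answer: -46*√1798/7 ≈ -278.65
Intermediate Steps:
C(F, h) = -4*(4 + h)/(1 + F) (C(F, h) = -4*(h + 4)/(F + 1) = -4*(4 + h)/(1 + F))
z = √1798 (z = √(10*26 + 1538) = √(260 + 1538) = √1798 ≈ 42.403)
L = -46/7 (L = 4*(-4 - 1*4)/(1 + 6) - 1*2 = 4*(-4 - 4)/7 - 2 = 4*(⅐)*(-8) - 2 = -32/7 - 2 = -46/7 ≈ -6.5714)
z*L = √1798*(-46/7) = -46*√1798/7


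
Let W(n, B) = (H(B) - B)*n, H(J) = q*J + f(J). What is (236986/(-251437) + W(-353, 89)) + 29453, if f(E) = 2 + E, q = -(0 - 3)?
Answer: -16470366234/251437 ≈ -65505.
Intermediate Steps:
q = 3 (q = -1*(-3) = 3)
H(J) = 2 + 4*J (H(J) = 3*J + (2 + J) = 2 + 4*J)
W(n, B) = n*(2 + 3*B) (W(n, B) = ((2 + 4*B) - B)*n = (2 + 3*B)*n = n*(2 + 3*B))
(236986/(-251437) + W(-353, 89)) + 29453 = (236986/(-251437) - 353*(2 + 3*89)) + 29453 = (236986*(-1/251437) - 353*(2 + 267)) + 29453 = (-236986/251437 - 353*269) + 29453 = (-236986/251437 - 94957) + 29453 = -23875940195/251437 + 29453 = -16470366234/251437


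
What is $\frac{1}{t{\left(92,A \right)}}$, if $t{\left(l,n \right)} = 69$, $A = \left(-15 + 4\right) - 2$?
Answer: $\frac{1}{69} \approx 0.014493$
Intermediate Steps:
$A = -13$ ($A = -11 - 2 = -13$)
$\frac{1}{t{\left(92,A \right)}} = \frac{1}{69}$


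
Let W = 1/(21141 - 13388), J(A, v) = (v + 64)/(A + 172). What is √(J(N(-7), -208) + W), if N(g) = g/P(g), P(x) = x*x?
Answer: I*√8097600746471/3108953 ≈ 0.9153*I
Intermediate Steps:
P(x) = x²
N(g) = 1/g (N(g) = g/(g²) = g/g² = 1/g)
J(A, v) = (64 + v)/(172 + A)
W = 1/7753 ≈ 0.00012898
√(J(N(-7), -208) + W) = √((64 - 208)/(172 + 1/(-7)) + 1/7753) = √(-144/(172 - ⅐) + 1/7753) = √(-144/(1203/7) + 1/7753) = √((7/1203)*(-144) + 1/7753) = √(-336/401 + 1/7753) = √(-2604607/3108953) = I*√8097600746471/3108953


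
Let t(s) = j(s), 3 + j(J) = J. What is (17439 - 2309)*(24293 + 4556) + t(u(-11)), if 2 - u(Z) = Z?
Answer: 436485380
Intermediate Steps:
j(J) = -3 + J
u(Z) = 2 - Z
t(s) = -3 + s
(17439 - 2309)*(24293 + 4556) + t(u(-11)) = (17439 - 2309)*(24293 + 4556) + (-3 + (2 - 1*(-11))) = 15130*28849 + (-3 + (2 + 11)) = 436485370 + (-3 + 13) = 436485370 + 10 = 436485380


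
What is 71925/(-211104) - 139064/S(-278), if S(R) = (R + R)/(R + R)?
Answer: -9785679527/70368 ≈ -1.3906e+5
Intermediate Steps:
S(R) = 1 (S(R) = (2*R)/((2*R)) = (2*R)*(1/(2*R)) = 1)
71925/(-211104) - 139064/S(-278) = 71925/(-211104) - 139064/1 = 71925*(-1/211104) - 139064*1 = -23975/70368 - 139064 = -9785679527/70368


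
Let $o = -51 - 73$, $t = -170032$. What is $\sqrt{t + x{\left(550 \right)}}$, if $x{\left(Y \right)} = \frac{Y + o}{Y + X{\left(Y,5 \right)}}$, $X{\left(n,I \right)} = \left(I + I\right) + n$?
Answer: $\frac{i \sqrt{5819332065}}{185} \approx 412.35 i$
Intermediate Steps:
$X{\left(n,I \right)} = n + 2 I$ ($X{\left(n,I \right)} = 2 I + n = n + 2 I$)
$o = -124$ ($o = -51 - 73 = -124$)
$x{\left(Y \right)} = \frac{-124 + Y}{10 + 2 Y}$ ($x{\left(Y \right)} = \frac{Y - 124}{Y + \left(Y + 2 \cdot 5\right)} = \frac{-124 + Y}{Y + \left(Y + 10\right)} = \frac{-124 + Y}{Y + \left(10 + Y\right)} = \frac{-124 + Y}{10 + 2 Y}$)
$\sqrt{t + x{\left(550 \right)}} = \sqrt{-170032 + \frac{-124 + 550}{2 \left(5 + 550\right)}} = \sqrt{-170032 + \frac{1}{2} \cdot \frac{1}{555} \cdot 426} = \sqrt{-170032 + \frac{71}{185}} = \sqrt{- \frac{31455849}{185}} = \frac{i \sqrt{5819332065}}{185}$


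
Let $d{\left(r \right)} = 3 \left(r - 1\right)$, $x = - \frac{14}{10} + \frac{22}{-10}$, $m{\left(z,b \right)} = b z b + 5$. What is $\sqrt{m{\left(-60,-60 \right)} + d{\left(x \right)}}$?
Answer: $\frac{2 i \sqrt{1350055}}{5} \approx 464.77 i$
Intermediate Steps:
$m{\left(z,b \right)} = 5 + z b^{2}$ ($m{\left(z,b \right)} = z b^{2} + 5 = 5 + z b^{2}$)
$x = - \frac{18}{5}$ ($x = \left(-14\right) \frac{1}{10} + 22 \left(- \frac{1}{10}\right) = - \frac{7}{5} - \frac{11}{5} = - \frac{18}{5} \approx -3.6$)
$d{\left(r \right)} = -3 + 3 r$ ($d{\left(r \right)} = 3 \left(-1 + r\right) = -3 + 3 r$)
$\sqrt{m{\left(-60,-60 \right)} + d{\left(x \right)}} = \sqrt{\left(5 - 60 \left(-60\right)^{2}\right) + \left(-3 + 3 \left(- \frac{18}{5}\right)\right)} = \sqrt{\left(5 - 216000\right) - \frac{69}{5}} = \sqrt{-215995 - \frac{69}{5}} = \sqrt{- \frac{1080044}{5}} = \frac{2 i \sqrt{1350055}}{5}$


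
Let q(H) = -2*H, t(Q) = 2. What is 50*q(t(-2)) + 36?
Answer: -164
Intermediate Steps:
50*q(t(-2)) + 36 = 50*(-2*2) + 36 = 50*(-4) + 36 = -200 + 36 = -164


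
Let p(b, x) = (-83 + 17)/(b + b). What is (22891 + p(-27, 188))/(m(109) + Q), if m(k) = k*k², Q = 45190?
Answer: 206030/12061971 ≈ 0.017081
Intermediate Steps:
p(b, x) = -33/b (p(b, x) = -66*1/(2*b) = -33/b)
m(k) = k³
(22891 + p(-27, 188))/(m(109) + Q) = (22891 - 33/(-27))/(109³ + 45190) = (22891 - 33*(-1/27))/(1295029 + 45190) = (22891 + 11/9)/1340219 = (206030/9)*(1/1340219) = 206030/12061971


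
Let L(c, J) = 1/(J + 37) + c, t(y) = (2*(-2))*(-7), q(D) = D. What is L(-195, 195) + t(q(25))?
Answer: -38743/232 ≈ -167.00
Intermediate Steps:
t(y) = 28 (t(y) = -4*(-7) = 28)
L(c, J) = c + 1/(37 + J) (L(c, J) = 1/(37 + J) + c = c + 1/(37 + J))
L(-195, 195) + t(q(25)) = (1 + 37*(-195) + 195*(-195))/(37 + 195) + 28 = (1 - 7215 - 38025)/232 + 28 = (1/232)*(-45239) + 28 = -45239/232 + 28 = -38743/232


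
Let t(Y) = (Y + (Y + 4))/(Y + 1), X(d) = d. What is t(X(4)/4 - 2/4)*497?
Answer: 4970/3 ≈ 1656.7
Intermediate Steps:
t(Y) = (4 + 2*Y)/(1 + Y) (t(Y) = (Y + (4 + Y))/(1 + Y) = (4 + 2*Y)/(1 + Y))
t(X(4)/4 - 2/4)*497 = (2*(2 + (4/4 - 2/4))/(1 + (4/4 - 2/4)))*497 = (2*(2 + (4*(¼) - 2*¼))/(1 + (4*(¼) - 2*¼)))*497 = (2*(2 + (1 - ½))/(1 + (1 - ½)))*497 = (2*(2 + ½)/(1 + ½))*497 = (2*(5/2)/(3/2))*497 = (2*(⅔)*(5/2))*497 = (10/3)*497 = 4970/3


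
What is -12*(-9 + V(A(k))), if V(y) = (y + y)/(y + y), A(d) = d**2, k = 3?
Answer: 96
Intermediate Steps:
V(y) = 1 (V(y) = (2*y)/((2*y)) = (2*y)*(1/(2*y)) = 1)
-12*(-9 + V(A(k))) = -12*(-9 + 1) = -12*(-8) = 96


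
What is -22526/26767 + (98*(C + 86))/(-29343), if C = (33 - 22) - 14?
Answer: -878703196/785424081 ≈ -1.1188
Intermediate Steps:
C = -3 (C = 11 - 14 = -3)
-22526/26767 + (98*(C + 86))/(-29343) = -22526/26767 + (98*(-3 + 86))/(-29343) = -22526*1/26767 + (98*83)*(-1/29343) = -22526/26767 + 8134*(-1/29343) = -22526/26767 - 8134/29343 = -878703196/785424081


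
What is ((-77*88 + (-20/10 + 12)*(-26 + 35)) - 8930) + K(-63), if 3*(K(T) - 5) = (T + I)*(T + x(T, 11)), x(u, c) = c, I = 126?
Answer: -16703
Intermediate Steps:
K(T) = 5 + (11 + T)*(126 + T)/3 (K(T) = 5 + ((T + 126)*(T + 11))/3 = 5 + ((126 + T)*(11 + T))/3 = 5 + ((11 + T)*(126 + T))/3 = 5 + (11 + T)*(126 + T)/3)
((-77*88 + (-20/10 + 12)*(-26 + 35)) - 8930) + K(-63) = ((-77*88 + (-20/10 + 12)*(-26 + 35)) - 8930) + (467 + (1/3)*(-63)**2 + (137/3)*(-63)) = ((-6776 + (-20*1/10 + 12)*9) - 8930) + (467 + (1/3)*3969 - 2877) = ((-6776 + (-2 + 12)*9) - 8930) + (467 + 1323 - 2877) = ((-6776 + 10*9) - 8930) - 1087 = ((-6776 + 90) - 8930) - 1087 = (-6686 - 8930) - 1087 = -15616 - 1087 = -16703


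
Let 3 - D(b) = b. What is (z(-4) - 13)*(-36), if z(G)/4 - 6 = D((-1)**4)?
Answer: -684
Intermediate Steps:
D(b) = 3 - b
z(G) = 32 (z(G) = 24 + 4*(3 - 1*(-1)**4) = 24 + 4*(3 - 1*1) = 24 + 4*(3 - 1) = 24 + 4*2 = 24 + 8 = 32)
(z(-4) - 13)*(-36) = (32 - 13)*(-36) = 19*(-36) = -684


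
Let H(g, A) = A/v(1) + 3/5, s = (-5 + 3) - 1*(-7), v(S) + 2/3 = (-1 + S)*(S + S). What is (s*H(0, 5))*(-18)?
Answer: 621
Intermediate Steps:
v(S) = -2/3 + 2*S*(-1 + S) (v(S) = -2/3 + (-1 + S)*(S + S) = -2/3 + (-1 + S)*(2*S) = -2/3 + 2*S*(-1 + S))
s = 5 (s = -2 + 7 = 5)
H(g, A) = 3/5 - 3*A/2 (H(g, A) = A/(-2/3 - 2*1 + 2*1**2) + 3/5 = A/(-2/3 - 2 + 2*1) + 3*(1/5) = A/(-2/3 - 2 + 2) + 3/5 = A/(-2/3) + 3/5 = A*(-3/2) + 3/5 = -3*A/2 + 3/5 = 3/5 - 3*A/2)
(s*H(0, 5))*(-18) = (5*(3/5 - 3/2*5))*(-18) = (5*(3/5 - 15/2))*(-18) = (5*(-69/10))*(-18) = -69/2*(-18) = 621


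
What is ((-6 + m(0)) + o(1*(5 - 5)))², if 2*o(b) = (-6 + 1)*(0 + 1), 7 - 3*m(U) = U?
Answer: 1369/36 ≈ 38.028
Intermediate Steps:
m(U) = 7/3 - U/3
o(b) = -5/2 (o(b) = ((-6 + 1)*(0 + 1))/2 = (-5*1)/2 = (½)*(-5) = -5/2)
((-6 + m(0)) + o(1*(5 - 5)))² = ((-6 + (7/3 - ⅓*0)) - 5/2)² = ((-6 + (7/3 + 0)) - 5/2)² = ((-6 + 7/3) - 5/2)² = (-11/3 - 5/2)² = (-37/6)² = 1369/36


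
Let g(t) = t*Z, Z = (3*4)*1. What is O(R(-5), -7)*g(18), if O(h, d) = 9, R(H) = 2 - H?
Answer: 1944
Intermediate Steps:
Z = 12 (Z = 12*1 = 12)
g(t) = 12*t (g(t) = t*12 = 12*t)
O(R(-5), -7)*g(18) = 9*(12*18) = 9*216 = 1944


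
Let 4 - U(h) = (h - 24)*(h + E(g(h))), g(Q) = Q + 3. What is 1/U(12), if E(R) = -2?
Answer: 1/124 ≈ 0.0080645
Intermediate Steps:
g(Q) = 3 + Q
U(h) = 4 - (-24 + h)*(-2 + h) (U(h) = 4 - (h - 24)*(h - 2) = 4 - (-24 + h)*(-2 + h))
1/U(12) = 1/(-44 - 1*12**2 + 26*12) = 1/(-44 - 1*144 + 312) = 1/(-44 - 144 + 312) = 1/124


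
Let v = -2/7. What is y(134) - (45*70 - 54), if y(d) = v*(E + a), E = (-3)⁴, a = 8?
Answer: -21850/7 ≈ -3121.4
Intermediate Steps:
v = -2/7 (v = -2*⅐ = -2/7 ≈ -0.28571)
E = 81
y(d) = -178/7 (y(d) = -2*(81 + 8)/7 = -2/7*89 = -178/7)
y(134) - (45*70 - 54) = -178/7 - (45*70 - 54) = -178/7 - (3150 - 54) = -178/7 - 1*3096 = -178/7 - 3096 = -21850/7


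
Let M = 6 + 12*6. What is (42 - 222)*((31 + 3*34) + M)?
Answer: -37980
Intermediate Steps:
M = 78 (M = 6 + 72 = 78)
(42 - 222)*((31 + 3*34) + M) = (42 - 222)*((31 + 3*34) + 78) = -180*((31 + 102) + 78) = -180*(133 + 78) = -180*211 = -37980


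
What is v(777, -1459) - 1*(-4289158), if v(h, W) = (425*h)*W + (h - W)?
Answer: -477506881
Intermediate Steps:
v(h, W) = h - W + 425*W*h (v(h, W) = 425*W*h + (h - W) = h - W + 425*W*h)
v(777, -1459) - 1*(-4289158) = (777 - 1*(-1459) + 425*(-1459)*777) - 1*(-4289158) = (777 + 1459 - 481798275) + 4289158 = -481796039 + 4289158 = -477506881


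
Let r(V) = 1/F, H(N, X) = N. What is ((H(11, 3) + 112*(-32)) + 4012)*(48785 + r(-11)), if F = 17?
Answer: 364082894/17 ≈ 2.1417e+7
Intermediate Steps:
r(V) = 1/17
((H(11, 3) + 112*(-32)) + 4012)*(48785 + r(-11)) = ((11 + 112*(-32)) + 4012)*(48785 + 1/17) = ((11 - 3584) + 4012)*(829346/17) = (-3573 + 4012)*(829346/17) = 439*(829346/17) = 364082894/17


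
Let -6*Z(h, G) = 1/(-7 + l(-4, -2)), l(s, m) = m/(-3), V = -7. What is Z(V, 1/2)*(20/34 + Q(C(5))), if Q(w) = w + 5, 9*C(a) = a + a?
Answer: 1025/5814 ≈ 0.17630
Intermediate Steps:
l(s, m) = -m/3 (l(s, m) = m*(-⅓) = -m/3)
C(a) = 2*a/9 (C(a) = (a + a)/9 = (2*a)/9 = 2*a/9)
Z(h, G) = 1/38 (Z(h, G) = -1/(6*(-7 - ⅓*(-2))) = -1/(6*(-7 + ⅔)) = -1/(6*(-19/3)) = -⅙*(-3/19) = 1/38)
Q(w) = 5 + w
Z(V, 1/2)*(20/34 + Q(C(5))) = (20/34 + (5 + (2/9)*5))/38 = (20*(1/34) + (5 + 10/9))/38 = (10/17 + 55/9)/38 = (1/38)*(1025/153) = 1025/5814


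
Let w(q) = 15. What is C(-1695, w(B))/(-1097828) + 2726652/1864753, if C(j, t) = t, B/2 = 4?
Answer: 2993366940561/2047178056484 ≈ 1.4622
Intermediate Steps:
B = 8 (B = 2*4 = 8)
C(-1695, w(B))/(-1097828) + 2726652/1864753 = 15/(-1097828) + 2726652/1864753 = 15*(-1/1097828) + 2726652*(1/1864753) = -15/1097828 + 2726652/1864753 = 2993366940561/2047178056484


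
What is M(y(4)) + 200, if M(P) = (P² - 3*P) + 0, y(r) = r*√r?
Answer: 240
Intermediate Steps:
y(r) = r^(3/2)
M(P) = P² - 3*P
M(y(4)) + 200 = 4^(3/2)*(-3 + 4^(3/2)) + 200 = 8*(-3 + 8) + 200 = 8*5 + 200 = 40 + 200 = 240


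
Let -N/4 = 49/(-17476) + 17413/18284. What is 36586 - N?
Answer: 730723847032/19970699 ≈ 36590.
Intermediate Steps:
N = -75853418/19970699 (N = -4*(49/(-17476) + 17413/18284) = -4*(49*(-1/17476) + 17413*(1/18284)) = -4*(-49/17476 + 17413/18284) = -4*37926709/39941398 = -75853418/19970699 ≈ -3.7982)
36586 - N = 36586 - 1*(-75853418/19970699) = 36586 + 75853418/19970699 = 730723847032/19970699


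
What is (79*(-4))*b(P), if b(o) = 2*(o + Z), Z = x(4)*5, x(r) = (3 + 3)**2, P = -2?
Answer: -112496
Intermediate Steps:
x(r) = 36 (x(r) = 6**2 = 36)
Z = 180 (Z = 36*5 = 180)
b(o) = 360 + 2*o (b(o) = 2*(o + 180) = 2*(180 + o) = 360 + 2*o)
(79*(-4))*b(P) = (79*(-4))*(360 + 2*(-2)) = -316*(360 - 4) = -316*356 = -112496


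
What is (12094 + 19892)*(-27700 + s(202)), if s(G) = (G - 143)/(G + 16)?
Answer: -96574386213/109 ≈ -8.8600e+8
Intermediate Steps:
s(G) = (-143 + G)/(16 + G)
(12094 + 19892)*(-27700 + s(202)) = (12094 + 19892)*(-27700 + (-143 + 202)/(16 + 202)) = 31986*(-27700 + 59/218) = 31986*(-6038541/218) = -96574386213/109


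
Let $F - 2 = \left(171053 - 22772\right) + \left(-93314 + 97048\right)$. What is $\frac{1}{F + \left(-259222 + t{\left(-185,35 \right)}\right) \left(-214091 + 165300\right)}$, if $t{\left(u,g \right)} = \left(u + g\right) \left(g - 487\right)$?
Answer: $\frac{1}{9339822819} \approx 1.0707 \cdot 10^{-10}$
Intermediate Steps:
$t{\left(u,g \right)} = \left(-487 + g\right) \left(g + u\right)$ ($t{\left(u,g \right)} = \left(g + u\right) \left(-487 + g\right) = \left(-487 + g\right) \left(g + u\right)$)
$F = 152017$ ($F = 2 + \left(\left(171053 - 22772\right) + \left(-93314 + 97048\right)\right) = 2 + \left(148281 + 3734\right) = 2 + 152015 = 152017$)
$\frac{1}{F + \left(-259222 + t{\left(-185,35 \right)}\right) \left(-214091 + 165300\right)} = \frac{1}{152017 + \left(-259222 + \left(35^{2} - 17045 - -90095 + 35 \left(-185\right)\right)\right) \left(-214091 + 165300\right)} = \frac{1}{152017 + \left(-259222 + \left(1225 - 17045 + 90095 - 6475\right)\right) \left(-48791\right)} = \frac{1}{152017 + \left(-259222 + 67800\right) \left(-48791\right)} = \frac{1}{152017 - -9339670802} = \frac{1}{152017 + 9339670802} = \frac{1}{9339822819}$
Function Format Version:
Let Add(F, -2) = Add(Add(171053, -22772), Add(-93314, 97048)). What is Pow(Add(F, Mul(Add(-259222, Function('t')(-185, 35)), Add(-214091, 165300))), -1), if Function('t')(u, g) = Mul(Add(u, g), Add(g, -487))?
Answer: Rational(1, 9339822819) ≈ 1.0707e-10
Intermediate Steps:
Function('t')(u, g) = Mul(Add(-487, g), Add(g, u)) (Function('t')(u, g) = Mul(Add(g, u), Add(-487, g)) = Mul(Add(-487, g), Add(g, u)))
F = 152017 (F = Add(2, Add(Add(171053, -22772), Add(-93314, 97048))) = Add(2, Add(148281, 3734)) = Add(2, 152015) = 152017)
Pow(Add(F, Mul(Add(-259222, Function('t')(-185, 35)), Add(-214091, 165300))), -1) = Pow(Add(152017, Mul(Add(-259222, Add(Pow(35, 2), Mul(-487, 35), Mul(-487, -185), Mul(35, -185))), Add(-214091, 165300))), -1) = Pow(Add(152017, Mul(Add(-259222, Add(1225, -17045, 90095, -6475)), -48791)), -1) = Pow(Add(152017, Mul(Add(-259222, 67800), -48791)), -1) = Pow(Add(152017, Mul(-191422, -48791)), -1) = Pow(Add(152017, 9339670802), -1) = Pow(9339822819, -1) = Rational(1, 9339822819)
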